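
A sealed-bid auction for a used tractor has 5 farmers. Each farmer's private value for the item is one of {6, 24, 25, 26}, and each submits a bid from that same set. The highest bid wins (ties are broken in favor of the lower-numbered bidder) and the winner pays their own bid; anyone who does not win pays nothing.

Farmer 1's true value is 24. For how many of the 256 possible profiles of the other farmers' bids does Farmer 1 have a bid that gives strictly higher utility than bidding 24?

1

Others bid (6, 6, 6, 6): truth gives 0; bid 6 gives 18 > 0. Violating.
Others bid (6, 6, 6, 24): truth gives 0; no alternative beats it.
Others bid (6, 6, 6, 25): truth gives 0; no alternative beats it.
(Checking all 256 profiles: 1 has a profitable deviation, 255 do not.)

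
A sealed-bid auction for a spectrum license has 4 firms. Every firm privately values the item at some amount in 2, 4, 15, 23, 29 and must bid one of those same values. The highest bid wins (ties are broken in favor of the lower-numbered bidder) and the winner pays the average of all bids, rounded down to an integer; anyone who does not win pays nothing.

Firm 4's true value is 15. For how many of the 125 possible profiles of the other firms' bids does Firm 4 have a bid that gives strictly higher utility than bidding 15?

Others bid (2, 2, 2): truth gives 10; bid 4 gives 13 > 10. Violating.
Others bid (2, 2, 15): truth gives 0; bid 23 gives 5 > 0. Violating.
Others bid (2, 2, 23): truth gives 0; bid 29 gives 1 > 0. Violating.
Others bid (2, 4, 15): truth gives 0; bid 23 gives 4 > 0. Violating.
Others bid (2, 2, 4): truth gives 10; no alternative beats it.
Others bid (2, 2, 29): truth gives 0; no alternative beats it.
(Checking all 125 profiles: 28 have a profitable deviation, 97 do not.)

28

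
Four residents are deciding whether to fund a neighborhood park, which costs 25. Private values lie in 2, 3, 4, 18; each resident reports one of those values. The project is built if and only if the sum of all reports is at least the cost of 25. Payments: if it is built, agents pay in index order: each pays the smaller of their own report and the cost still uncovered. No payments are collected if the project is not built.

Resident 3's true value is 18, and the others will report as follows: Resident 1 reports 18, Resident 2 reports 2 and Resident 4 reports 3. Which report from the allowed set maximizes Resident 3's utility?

Report 2: project built, pays 2, utility 18 - 2 = 16.
Report 3: project built, pays 3, utility 18 - 3 = 15.
Report 4: project built, pays 4, utility 18 - 4 = 14.
Report 18: project built, pays 5, utility 18 - 5 = 13.
The best choice is 2 with utility 16.

2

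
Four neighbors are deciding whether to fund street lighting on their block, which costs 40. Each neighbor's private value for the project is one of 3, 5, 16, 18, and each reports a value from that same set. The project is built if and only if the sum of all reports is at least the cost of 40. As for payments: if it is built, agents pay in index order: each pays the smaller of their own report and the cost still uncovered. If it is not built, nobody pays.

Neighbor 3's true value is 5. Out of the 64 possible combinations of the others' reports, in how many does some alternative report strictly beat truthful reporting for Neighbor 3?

29

Others report (3, 16, 18): truth gives 0; report 3 gives 2 > 0. Violating.
Others report (3, 18, 16): truth gives 0; report 3 gives 2 > 0. Violating.
Others report (3, 18, 18): truth gives 0; report 3 gives 2 > 0. Violating.
Others report (5, 16, 16): truth gives 0; report 3 gives 2 > 0. Violating.
Others report (3, 3, 3): truth gives 0; no alternative beats it.
Others report (3, 3, 5): truth gives 0; no alternative beats it.
(Checking all 64 profiles: 29 have a profitable deviation, 35 do not.)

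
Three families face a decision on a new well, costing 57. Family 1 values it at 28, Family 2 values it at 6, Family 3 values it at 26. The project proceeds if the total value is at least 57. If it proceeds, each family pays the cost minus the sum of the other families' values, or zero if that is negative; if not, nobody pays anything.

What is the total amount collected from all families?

51

Total value 60 ≥ cost 57, so it is built.
Family 1: others sum to 32; max(0, 57 - 32) = 25.
Family 2: others sum to 54; max(0, 57 - 54) = 3.
Family 3: others sum to 34; max(0, 57 - 34) = 23.
Total collected = 25 + 3 + 23 = 51.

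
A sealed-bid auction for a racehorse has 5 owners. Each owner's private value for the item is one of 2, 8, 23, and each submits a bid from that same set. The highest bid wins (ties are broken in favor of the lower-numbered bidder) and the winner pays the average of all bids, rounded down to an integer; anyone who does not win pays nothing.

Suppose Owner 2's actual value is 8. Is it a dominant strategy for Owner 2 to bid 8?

No

Consider the case where Owner 1 bids 8, Owner 3 bids 2, Owner 4 bids 2 and Owner 5 bids 2.
Truthful bid 8: loses, pays 0, utility 0.
Bid 23 instead: wins, pays 7, utility 8 - 7 = 1.
Since 1 > 0, bidding 23 is strictly better here, so truthful bidding is not dominant.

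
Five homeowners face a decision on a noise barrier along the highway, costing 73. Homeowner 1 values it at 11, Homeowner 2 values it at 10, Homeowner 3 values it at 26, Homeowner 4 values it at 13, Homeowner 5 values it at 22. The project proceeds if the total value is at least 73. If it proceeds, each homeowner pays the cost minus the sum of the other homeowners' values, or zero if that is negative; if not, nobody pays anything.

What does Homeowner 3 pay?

17

Total value 82 ≥ cost 73, so the project is built.
The other homeowners' values sum to 56.
Cost minus that sum is 73 - 56 = 17.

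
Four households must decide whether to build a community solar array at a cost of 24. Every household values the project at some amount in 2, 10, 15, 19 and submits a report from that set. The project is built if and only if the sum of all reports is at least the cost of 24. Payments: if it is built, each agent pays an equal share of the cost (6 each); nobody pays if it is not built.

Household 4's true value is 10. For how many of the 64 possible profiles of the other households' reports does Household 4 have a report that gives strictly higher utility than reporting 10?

Others report (2, 2, 2): truth gives 0; report 19 gives 4 > 0. Violating.
Others report (2, 2, 10): truth gives 4; no alternative beats it.
Others report (2, 2, 15): truth gives 4; no alternative beats it.
(Checking all 64 profiles: 1 has a profitable deviation, 63 do not.)

1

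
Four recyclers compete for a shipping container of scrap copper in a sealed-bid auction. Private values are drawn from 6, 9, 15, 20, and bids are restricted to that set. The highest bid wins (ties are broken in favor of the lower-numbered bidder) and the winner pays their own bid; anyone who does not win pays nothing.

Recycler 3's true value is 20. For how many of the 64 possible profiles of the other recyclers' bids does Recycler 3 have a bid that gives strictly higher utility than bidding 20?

Others bid (6, 6, 6): truth gives 0; bid 9 gives 11 > 0. Violating.
Others bid (6, 6, 9): truth gives 0; bid 9 gives 11 > 0. Violating.
Others bid (6, 6, 15): truth gives 0; bid 15 gives 5 > 0. Violating.
Others bid (6, 9, 6): truth gives 0; bid 15 gives 5 > 0. Violating.
Others bid (6, 6, 20): truth gives 0; no alternative beats it.
Others bid (6, 9, 20): truth gives 0; no alternative beats it.
(Checking all 64 profiles: 12 have a profitable deviation, 52 do not.)

12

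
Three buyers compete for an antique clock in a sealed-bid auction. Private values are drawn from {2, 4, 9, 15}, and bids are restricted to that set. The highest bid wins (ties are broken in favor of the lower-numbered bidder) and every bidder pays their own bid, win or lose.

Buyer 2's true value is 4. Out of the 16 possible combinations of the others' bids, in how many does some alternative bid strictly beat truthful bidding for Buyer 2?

Others bid (2, 9): truth gives -4; bid 2 gives -2 > -4. Violating.
Others bid (2, 15): truth gives -4; bid 2 gives -2 > -4. Violating.
Others bid (4, 2): truth gives -4; bid 2 gives -2 > -4. Violating.
Others bid (4, 4): truth gives -4; bid 2 gives -2 > -4. Violating.
Others bid (2, 2): truth gives 0; no alternative beats it.
Others bid (2, 4): truth gives 0; no alternative beats it.
(Checking all 16 profiles: 14 have a profitable deviation, 2 do not.)

14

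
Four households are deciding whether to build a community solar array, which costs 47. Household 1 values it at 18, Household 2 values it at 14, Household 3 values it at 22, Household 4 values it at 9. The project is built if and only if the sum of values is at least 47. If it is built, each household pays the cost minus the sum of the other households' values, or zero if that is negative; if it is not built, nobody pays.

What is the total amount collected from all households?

8

Total value 63 ≥ cost 47, so it is built.
Household 1: others sum to 45; max(0, 47 - 45) = 2.
Household 2: others sum to 49; max(0, 47 - 49) = 0.
Household 3: others sum to 41; max(0, 47 - 41) = 6.
Household 4: others sum to 54; max(0, 47 - 54) = 0.
Total collected = 2 + 0 + 6 + 0 = 8.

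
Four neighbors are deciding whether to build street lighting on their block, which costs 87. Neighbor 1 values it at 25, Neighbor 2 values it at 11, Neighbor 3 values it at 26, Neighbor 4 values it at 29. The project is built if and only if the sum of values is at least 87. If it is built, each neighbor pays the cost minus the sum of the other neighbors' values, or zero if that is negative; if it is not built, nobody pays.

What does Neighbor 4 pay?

Total value 91 ≥ cost 87, so the project is built.
The other neighbors' values sum to 62.
Cost minus that sum is 87 - 62 = 25.

25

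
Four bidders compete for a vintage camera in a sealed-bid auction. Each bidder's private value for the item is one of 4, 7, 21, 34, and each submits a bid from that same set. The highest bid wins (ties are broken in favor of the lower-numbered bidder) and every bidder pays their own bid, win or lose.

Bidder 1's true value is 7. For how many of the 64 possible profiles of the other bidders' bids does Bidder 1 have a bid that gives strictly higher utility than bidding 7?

Others bid (4, 4, 4): truth gives 0; bid 4 gives 3 > 0. Violating.
Others bid (4, 4, 21): truth gives -7; bid 4 gives -4 > -7. Violating.
Others bid (4, 4, 34): truth gives -7; bid 4 gives -4 > -7. Violating.
Others bid (4, 7, 21): truth gives -7; bid 4 gives -4 > -7. Violating.
Others bid (4, 4, 7): truth gives 0; no alternative beats it.
Others bid (4, 7, 4): truth gives 0; no alternative beats it.
(Checking all 64 profiles: 57 have a profitable deviation, 7 do not.)

57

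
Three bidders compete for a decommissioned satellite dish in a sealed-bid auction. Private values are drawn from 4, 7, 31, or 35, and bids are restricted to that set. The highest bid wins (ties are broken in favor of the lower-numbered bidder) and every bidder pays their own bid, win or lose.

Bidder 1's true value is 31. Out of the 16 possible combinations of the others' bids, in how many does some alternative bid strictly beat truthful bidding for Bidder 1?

11

Others bid (4, 4): truth gives 0; bid 4 gives 27 > 0. Violating.
Others bid (4, 7): truth gives 0; bid 7 gives 24 > 0. Violating.
Others bid (4, 35): truth gives -31; bid 4 gives -4 > -31. Violating.
Others bid (7, 4): truth gives 0; bid 7 gives 24 > 0. Violating.
Others bid (4, 31): truth gives 0; no alternative beats it.
Others bid (7, 31): truth gives 0; no alternative beats it.
(Checking all 16 profiles: 11 have a profitable deviation, 5 do not.)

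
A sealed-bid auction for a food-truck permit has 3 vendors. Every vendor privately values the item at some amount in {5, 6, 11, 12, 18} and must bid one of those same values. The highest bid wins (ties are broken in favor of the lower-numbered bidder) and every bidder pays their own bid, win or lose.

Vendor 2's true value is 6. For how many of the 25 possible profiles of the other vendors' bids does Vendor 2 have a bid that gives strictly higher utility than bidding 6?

Others bid (5, 11): truth gives -6; bid 5 gives -5 > -6. Violating.
Others bid (5, 12): truth gives -6; bid 5 gives -5 > -6. Violating.
Others bid (5, 18): truth gives -6; bid 5 gives -5 > -6. Violating.
Others bid (6, 5): truth gives -6; bid 5 gives -5 > -6. Violating.
Others bid (5, 5): truth gives 0; no alternative beats it.
Others bid (5, 6): truth gives 0; no alternative beats it.
(Checking all 25 profiles: 23 have a profitable deviation, 2 do not.)

23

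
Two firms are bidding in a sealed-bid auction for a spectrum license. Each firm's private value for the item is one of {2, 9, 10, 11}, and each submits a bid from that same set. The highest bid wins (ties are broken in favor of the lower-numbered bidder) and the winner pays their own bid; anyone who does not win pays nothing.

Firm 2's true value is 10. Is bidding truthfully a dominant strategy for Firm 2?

Consider the case where Firm 1 bids 2.
Truthful bid 10: wins, pays 10, utility 10 - 10 = 0.
Bid 9 instead: wins, pays 9, utility 10 - 9 = 1.
Since 1 > 0, bidding 9 is strictly better here, so truthful bidding is not dominant.

No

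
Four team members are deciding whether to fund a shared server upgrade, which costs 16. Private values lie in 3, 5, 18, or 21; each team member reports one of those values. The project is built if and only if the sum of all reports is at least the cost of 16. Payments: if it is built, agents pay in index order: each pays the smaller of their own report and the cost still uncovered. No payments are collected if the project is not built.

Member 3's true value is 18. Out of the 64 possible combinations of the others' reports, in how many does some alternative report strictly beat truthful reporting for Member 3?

Others report (3, 3, 5): truth gives 8; report 5 gives 13 > 8. Violating.
Others report (3, 3, 18): truth gives 8; report 3 gives 15 > 8. Violating.
Others report (3, 3, 21): truth gives 8; report 3 gives 15 > 8. Violating.
Others report (3, 5, 3): truth gives 10; report 5 gives 13 > 10. Violating.
Others report (3, 3, 3): truth gives 8; no alternative beats it.
Others report (3, 18, 3): truth gives 18; no alternative beats it.
(Checking all 64 profiles: 15 have a profitable deviation, 49 do not.)

15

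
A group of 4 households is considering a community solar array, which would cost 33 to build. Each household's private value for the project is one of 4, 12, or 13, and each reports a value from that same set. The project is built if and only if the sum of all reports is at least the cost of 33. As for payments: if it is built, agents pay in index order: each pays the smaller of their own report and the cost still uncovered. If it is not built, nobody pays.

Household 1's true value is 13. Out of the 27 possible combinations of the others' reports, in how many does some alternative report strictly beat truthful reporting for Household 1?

Others report (4, 4, 13): truth gives 0; report 12 gives 1 > 0. Violating.
Others report (4, 12, 12): truth gives 0; report 12 gives 1 > 0. Violating.
Others report (4, 12, 13): truth gives 0; report 4 gives 9 > 0. Violating.
Others report (4, 13, 4): truth gives 0; report 12 gives 1 > 0. Violating.
Others report (4, 4, 4): truth gives 0; no alternative beats it.
Others report (4, 4, 12): truth gives 0; no alternative beats it.
(Checking all 27 profiles: 23 have a profitable deviation, 4 do not.)

23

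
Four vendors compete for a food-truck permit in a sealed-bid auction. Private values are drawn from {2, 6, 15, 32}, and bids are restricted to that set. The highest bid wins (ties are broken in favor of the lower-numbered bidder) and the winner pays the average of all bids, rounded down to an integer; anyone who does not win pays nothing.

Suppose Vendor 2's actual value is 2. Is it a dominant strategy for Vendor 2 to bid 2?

Check each profile of the others' bids and compare truth against every alternative bid.
Others bid (2, 6, 6): truth gives 0, best alternative gives -3.
Others bid (2, 2, 6): truth gives 0, best alternative gives -2.
Others bid (2, 6, 2): truth gives 0, best alternative gives -2.
Others bid (2, 2, 2): truth gives 0, best alternative gives -1.
Others bid (2, 2, 15): truth gives 0, best alternative gives 0.
Others bid (2, 2, 32): truth gives 0, best alternative gives 0.
(Remaining 58 profiles checked similarly; truth is weakly best in each.)
In every case the truthful bid is at least as good as any alternative, so it is a dominant strategy.

Yes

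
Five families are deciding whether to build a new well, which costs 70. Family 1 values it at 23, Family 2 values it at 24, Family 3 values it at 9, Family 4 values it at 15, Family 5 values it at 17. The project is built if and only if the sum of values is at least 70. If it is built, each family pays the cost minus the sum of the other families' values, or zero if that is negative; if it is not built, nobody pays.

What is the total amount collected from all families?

Total value 88 ≥ cost 70, so it is built.
Family 1: others sum to 65; max(0, 70 - 65) = 5.
Family 2: others sum to 64; max(0, 70 - 64) = 6.
Family 3: others sum to 79; max(0, 70 - 79) = 0.
Family 4: others sum to 73; max(0, 70 - 73) = 0.
Family 5: others sum to 71; max(0, 70 - 71) = 0.
Total collected = 5 + 6 + 0 + 0 + 0 = 11.

11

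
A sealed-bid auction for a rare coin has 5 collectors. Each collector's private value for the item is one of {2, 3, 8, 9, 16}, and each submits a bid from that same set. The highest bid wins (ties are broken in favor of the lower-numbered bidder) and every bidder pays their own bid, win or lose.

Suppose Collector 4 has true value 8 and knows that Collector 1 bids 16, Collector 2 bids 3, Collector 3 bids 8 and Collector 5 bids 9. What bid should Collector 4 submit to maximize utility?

2

Bid 2: loses but pays 2, utility -2.
Bid 3: loses but pays 3, utility -3.
Bid 8: loses but pays 8, utility -8.
Bid 9: loses but pays 9, utility -9.
Bid 16: loses but pays 16, utility -16.
The best choice is 2 with utility -2.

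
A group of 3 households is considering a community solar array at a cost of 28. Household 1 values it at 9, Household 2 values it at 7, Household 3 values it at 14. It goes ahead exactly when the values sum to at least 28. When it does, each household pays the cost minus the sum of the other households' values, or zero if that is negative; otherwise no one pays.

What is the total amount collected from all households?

24

Total value 30 ≥ cost 28, so it is built.
Household 1: others sum to 21; max(0, 28 - 21) = 7.
Household 2: others sum to 23; max(0, 28 - 23) = 5.
Household 3: others sum to 16; max(0, 28 - 16) = 12.
Total collected = 7 + 5 + 12 = 24.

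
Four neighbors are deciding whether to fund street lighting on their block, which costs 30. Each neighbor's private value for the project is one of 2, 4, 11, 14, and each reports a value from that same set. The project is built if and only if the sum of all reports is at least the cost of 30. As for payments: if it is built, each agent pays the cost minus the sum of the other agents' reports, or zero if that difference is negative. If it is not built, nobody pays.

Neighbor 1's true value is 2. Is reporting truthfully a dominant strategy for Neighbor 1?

Check each profile of the others' reports and compare truth against every alternative report.
Others report (4, 11, 11): truth gives 0, best alternative gives -2.
Others report (11, 4, 11): truth gives 0, best alternative gives -2.
Others report (11, 11, 4): truth gives 0, best alternative gives -2.
Others report (2, 11, 14): truth gives 0, best alternative gives -1.
Others report (2, 14, 11): truth gives 0, best alternative gives -1.
Others report (11, 2, 14): truth gives 0, best alternative gives -1.
(Remaining 58 profiles checked similarly; truth is weakly best in each.)
In every case the truthful report is at least as good as any alternative, so it is a dominant strategy.

Yes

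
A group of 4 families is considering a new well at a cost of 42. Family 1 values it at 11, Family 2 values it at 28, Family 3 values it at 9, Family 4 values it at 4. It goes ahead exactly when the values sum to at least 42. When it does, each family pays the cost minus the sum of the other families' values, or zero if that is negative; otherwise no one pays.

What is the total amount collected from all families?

Total value 52 ≥ cost 42, so it is built.
Family 1: others sum to 41; max(0, 42 - 41) = 1.
Family 2: others sum to 24; max(0, 42 - 24) = 18.
Family 3: others sum to 43; max(0, 42 - 43) = 0.
Family 4: others sum to 48; max(0, 42 - 48) = 0.
Total collected = 1 + 18 + 0 + 0 = 19.

19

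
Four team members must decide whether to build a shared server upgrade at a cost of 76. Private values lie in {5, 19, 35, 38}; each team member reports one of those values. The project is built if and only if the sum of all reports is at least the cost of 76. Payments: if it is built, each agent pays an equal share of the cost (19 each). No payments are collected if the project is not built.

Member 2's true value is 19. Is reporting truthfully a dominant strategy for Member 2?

Check each profile of the others' reports and compare truth against every alternative report.
Others report (5, 5, 5): truth gives 0, best alternative gives 0.
Others report (5, 5, 19): truth gives 0, best alternative gives 0.
Others report (5, 5, 35): truth gives 0, best alternative gives 0.
Others report (5, 5, 38): truth gives 0, best alternative gives 0.
Others report (5, 19, 5): truth gives 0, best alternative gives 0.
Others report (5, 19, 19): truth gives 0, best alternative gives 0.
(Remaining 58 profiles checked similarly; truth is weakly best in each.)
In every case the truthful report is at least as good as any alternative, so it is a dominant strategy.

Yes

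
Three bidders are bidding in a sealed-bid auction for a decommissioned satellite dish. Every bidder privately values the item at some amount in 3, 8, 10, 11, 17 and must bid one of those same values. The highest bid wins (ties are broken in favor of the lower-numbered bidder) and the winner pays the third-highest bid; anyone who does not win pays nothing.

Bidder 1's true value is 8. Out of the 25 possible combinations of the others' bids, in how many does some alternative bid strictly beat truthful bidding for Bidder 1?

6

Others bid (3, 10): truth gives 0; bid 10 gives 5 > 0. Violating.
Others bid (3, 11): truth gives 0; bid 11 gives 5 > 0. Violating.
Others bid (3, 17): truth gives 0; bid 17 gives 5 > 0. Violating.
Others bid (10, 3): truth gives 0; bid 10 gives 5 > 0. Violating.
Others bid (3, 3): truth gives 5; no alternative beats it.
Others bid (3, 8): truth gives 5; no alternative beats it.
(Checking all 25 profiles: 6 have a profitable deviation, 19 do not.)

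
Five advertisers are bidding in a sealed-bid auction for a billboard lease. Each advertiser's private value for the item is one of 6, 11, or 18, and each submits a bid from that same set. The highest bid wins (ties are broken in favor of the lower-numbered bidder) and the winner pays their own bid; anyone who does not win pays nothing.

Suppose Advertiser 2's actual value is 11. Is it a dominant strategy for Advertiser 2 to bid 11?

Yes

Check each profile of the others' bids and compare truth against every alternative bid.
Others bid (6, 6, 6, 6): truth gives 0, best alternative gives 0.
Others bid (6, 6, 6, 11): truth gives 0, best alternative gives 0.
Others bid (6, 6, 6, 18): truth gives 0, best alternative gives 0.
Others bid (6, 6, 11, 6): truth gives 0, best alternative gives 0.
Others bid (6, 6, 11, 11): truth gives 0, best alternative gives 0.
Others bid (6, 6, 11, 18): truth gives 0, best alternative gives 0.
(Remaining 75 profiles checked similarly; truth is weakly best in each.)
In every case the truthful bid is at least as good as any alternative, so it is a dominant strategy.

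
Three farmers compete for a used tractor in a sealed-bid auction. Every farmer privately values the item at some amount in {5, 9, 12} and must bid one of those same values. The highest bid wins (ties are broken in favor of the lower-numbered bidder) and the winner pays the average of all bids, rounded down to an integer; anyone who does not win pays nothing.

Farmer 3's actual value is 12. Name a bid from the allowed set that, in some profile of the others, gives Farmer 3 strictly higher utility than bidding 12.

9

Suppose Farmer 1 bids 5 and Farmer 2 bids 5.
Bid 12: wins, pays 7, utility 12 - 7 = 5.
Bid 9: wins, pays 6, utility 12 - 6 = 6.
So bidding 9 beats truth here (6 > 5).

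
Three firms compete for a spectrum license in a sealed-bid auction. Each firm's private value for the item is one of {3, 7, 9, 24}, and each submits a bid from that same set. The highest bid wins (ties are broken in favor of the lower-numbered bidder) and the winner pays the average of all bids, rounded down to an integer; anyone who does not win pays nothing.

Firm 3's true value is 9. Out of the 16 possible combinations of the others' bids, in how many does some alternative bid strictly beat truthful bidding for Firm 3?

Others bid (3, 3): truth gives 4; bid 7 gives 5 > 4. Violating.
Others bid (3, 7): truth gives 3; no alternative beats it.
Others bid (3, 9): truth gives 0; no alternative beats it.
(Checking all 16 profiles: 1 has a profitable deviation, 15 do not.)

1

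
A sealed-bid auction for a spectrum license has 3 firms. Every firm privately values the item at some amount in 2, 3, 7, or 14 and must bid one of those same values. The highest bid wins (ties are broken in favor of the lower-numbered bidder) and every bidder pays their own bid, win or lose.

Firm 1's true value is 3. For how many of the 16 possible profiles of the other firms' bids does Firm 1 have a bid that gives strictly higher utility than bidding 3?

Others bid (2, 2): truth gives 0; bid 2 gives 1 > 0. Violating.
Others bid (2, 7): truth gives -3; bid 2 gives -2 > -3. Violating.
Others bid (2, 14): truth gives -3; bid 2 gives -2 > -3. Violating.
Others bid (3, 7): truth gives -3; bid 2 gives -2 > -3. Violating.
Others bid (2, 3): truth gives 0; no alternative beats it.
Others bid (3, 2): truth gives 0; no alternative beats it.
(Checking all 16 profiles: 13 have a profitable deviation, 3 do not.)

13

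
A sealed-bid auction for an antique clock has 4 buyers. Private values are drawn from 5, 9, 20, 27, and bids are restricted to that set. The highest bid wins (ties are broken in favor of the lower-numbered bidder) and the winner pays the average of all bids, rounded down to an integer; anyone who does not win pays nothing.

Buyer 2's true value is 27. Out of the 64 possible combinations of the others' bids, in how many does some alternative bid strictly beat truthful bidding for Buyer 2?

18

Others bid (5, 5, 5): truth gives 17; bid 9 gives 21 > 17. Violating.
Others bid (5, 5, 9): truth gives 16; bid 9 gives 20 > 16. Violating.
Others bid (5, 5, 20): truth gives 13; bid 20 gives 15 > 13. Violating.
Others bid (5, 9, 5): truth gives 16; bid 9 gives 20 > 16. Violating.
Others bid (5, 5, 27): truth gives 11; no alternative beats it.
Others bid (5, 9, 27): truth gives 10; no alternative beats it.
(Checking all 64 profiles: 18 have a profitable deviation, 46 do not.)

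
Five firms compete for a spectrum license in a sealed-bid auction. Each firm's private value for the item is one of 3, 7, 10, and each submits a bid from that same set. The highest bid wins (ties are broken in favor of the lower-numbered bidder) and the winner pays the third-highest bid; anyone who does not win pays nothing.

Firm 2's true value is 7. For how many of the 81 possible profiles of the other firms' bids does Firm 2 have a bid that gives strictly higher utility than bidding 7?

4

Others bid (3, 3, 3, 10): truth gives 0; bid 10 gives 4 > 0. Violating.
Others bid (3, 3, 10, 3): truth gives 0; bid 10 gives 4 > 0. Violating.
Others bid (3, 10, 3, 3): truth gives 0; bid 10 gives 4 > 0. Violating.
Others bid (7, 3, 3, 3): truth gives 0; bid 10 gives 4 > 0. Violating.
Others bid (3, 3, 3, 3): truth gives 4; no alternative beats it.
Others bid (3, 3, 3, 7): truth gives 4; no alternative beats it.
(Checking all 81 profiles: 4 have a profitable deviation, 77 do not.)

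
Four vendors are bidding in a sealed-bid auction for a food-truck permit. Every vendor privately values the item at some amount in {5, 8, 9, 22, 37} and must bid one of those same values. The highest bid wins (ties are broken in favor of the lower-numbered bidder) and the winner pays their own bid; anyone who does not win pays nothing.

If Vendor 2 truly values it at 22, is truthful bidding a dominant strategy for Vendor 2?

Consider the case where Vendor 1 bids 5, Vendor 3 bids 5 and Vendor 4 bids 5.
Truthful bid 22: wins, pays 22, utility 22 - 22 = 0.
Bid 8 instead: wins, pays 8, utility 22 - 8 = 14.
Since 14 > 0, bidding 8 is strictly better here, so truthful bidding is not dominant.

No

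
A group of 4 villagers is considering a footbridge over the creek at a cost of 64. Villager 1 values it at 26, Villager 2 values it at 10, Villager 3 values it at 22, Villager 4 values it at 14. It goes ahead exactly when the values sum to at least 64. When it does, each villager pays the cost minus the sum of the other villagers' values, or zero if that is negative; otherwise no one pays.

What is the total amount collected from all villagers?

Total value 72 ≥ cost 64, so it is built.
Villager 1: others sum to 46; max(0, 64 - 46) = 18.
Villager 2: others sum to 62; max(0, 64 - 62) = 2.
Villager 3: others sum to 50; max(0, 64 - 50) = 14.
Villager 4: others sum to 58; max(0, 64 - 58) = 6.
Total collected = 18 + 2 + 14 + 6 = 40.

40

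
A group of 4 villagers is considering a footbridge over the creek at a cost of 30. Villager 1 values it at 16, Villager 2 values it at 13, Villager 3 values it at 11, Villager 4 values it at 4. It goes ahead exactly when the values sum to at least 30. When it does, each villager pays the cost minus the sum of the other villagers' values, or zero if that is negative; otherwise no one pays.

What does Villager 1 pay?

Total value 44 ≥ cost 30, so the project is built.
The other villagers' values sum to 28.
Cost minus that sum is 30 - 28 = 2.

2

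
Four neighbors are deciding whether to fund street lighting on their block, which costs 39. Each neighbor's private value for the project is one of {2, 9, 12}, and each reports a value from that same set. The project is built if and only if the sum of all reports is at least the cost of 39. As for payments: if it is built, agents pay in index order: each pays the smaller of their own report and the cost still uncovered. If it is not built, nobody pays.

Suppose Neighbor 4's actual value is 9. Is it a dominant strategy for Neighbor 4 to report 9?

Check each profile of the others' reports and compare truth against every alternative report.
Others report (12, 12, 12): truth gives 6, best alternative gives 6.
Others report (9, 12, 12): truth gives 3, best alternative gives 3.
Others report (12, 9, 12): truth gives 3, best alternative gives 3.
Others report (12, 12, 9): truth gives 3, best alternative gives 3.
Others report (2, 2, 2): truth gives 0, best alternative gives 0.
Others report (2, 2, 9): truth gives 0, best alternative gives 0.
(Remaining 21 profiles checked similarly; truth is weakly best in each.)
In every case the truthful report is at least as good as any alternative, so it is a dominant strategy.

Yes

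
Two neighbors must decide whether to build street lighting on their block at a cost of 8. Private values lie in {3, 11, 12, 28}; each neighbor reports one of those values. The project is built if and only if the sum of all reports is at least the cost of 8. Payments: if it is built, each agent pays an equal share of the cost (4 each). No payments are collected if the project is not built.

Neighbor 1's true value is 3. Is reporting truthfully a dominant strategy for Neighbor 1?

Yes

Check each profile of the others' reports and compare truth against every alternative report.
Others report (3): truth gives 0, best alternative gives -1.
Others report (11): truth gives -1, best alternative gives -1.
Others report (12): truth gives -1, best alternative gives -1.
Others report (28): truth gives -1, best alternative gives -1.
In every case the truthful report is at least as good as any alternative, so it is a dominant strategy.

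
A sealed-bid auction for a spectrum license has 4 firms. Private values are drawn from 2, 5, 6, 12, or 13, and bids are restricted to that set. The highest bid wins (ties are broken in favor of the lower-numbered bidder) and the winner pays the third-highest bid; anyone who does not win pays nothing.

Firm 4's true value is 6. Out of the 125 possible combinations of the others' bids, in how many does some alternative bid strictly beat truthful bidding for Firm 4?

24

Others bid (2, 2, 6): truth gives 0; bid 12 gives 4 > 0. Violating.
Others bid (2, 2, 12): truth gives 0; bid 13 gives 4 > 0. Violating.
Others bid (2, 5, 6): truth gives 0; bid 12 gives 1 > 0. Violating.
Others bid (2, 5, 12): truth gives 0; bid 13 gives 1 > 0. Violating.
Others bid (2, 2, 2): truth gives 4; no alternative beats it.
Others bid (2, 2, 5): truth gives 4; no alternative beats it.
(Checking all 125 profiles: 24 have a profitable deviation, 101 do not.)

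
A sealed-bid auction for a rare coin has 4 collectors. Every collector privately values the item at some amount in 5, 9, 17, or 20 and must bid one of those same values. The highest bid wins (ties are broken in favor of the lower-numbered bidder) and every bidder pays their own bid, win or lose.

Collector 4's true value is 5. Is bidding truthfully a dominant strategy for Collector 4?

No

Consider the case where Collector 1 bids 5, Collector 2 bids 5 and Collector 3 bids 5.
Truthful bid 5: loses but pays 5, utility -5.
Bid 9 instead: wins, pays 9, utility 5 - 9 = -4.
Since -4 > -5, bidding 9 is strictly better here, so truthful bidding is not dominant.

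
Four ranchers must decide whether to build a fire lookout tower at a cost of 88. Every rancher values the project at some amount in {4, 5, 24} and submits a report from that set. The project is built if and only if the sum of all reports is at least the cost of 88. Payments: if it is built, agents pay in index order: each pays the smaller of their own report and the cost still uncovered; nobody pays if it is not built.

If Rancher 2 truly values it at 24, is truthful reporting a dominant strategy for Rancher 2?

Check each profile of the others' reports and compare truth against every alternative report.
Others report (4, 4, 4): truth gives 0, best alternative gives 0.
Others report (4, 4, 5): truth gives 0, best alternative gives 0.
Others report (4, 4, 24): truth gives 0, best alternative gives 0.
Others report (4, 5, 4): truth gives 0, best alternative gives 0.
Others report (4, 5, 5): truth gives 0, best alternative gives 0.
Others report (4, 5, 24): truth gives 0, best alternative gives 0.
(Remaining 21 profiles checked similarly; truth is weakly best in each.)
In every case the truthful report is at least as good as any alternative, so it is a dominant strategy.

Yes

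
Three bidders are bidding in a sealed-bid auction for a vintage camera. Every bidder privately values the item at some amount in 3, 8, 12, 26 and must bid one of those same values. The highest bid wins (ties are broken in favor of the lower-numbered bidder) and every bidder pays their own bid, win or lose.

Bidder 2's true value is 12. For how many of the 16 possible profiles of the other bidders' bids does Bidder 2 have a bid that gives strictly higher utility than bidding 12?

12

Others bid (3, 3): truth gives 0; bid 8 gives 4 > 0. Violating.
Others bid (3, 8): truth gives 0; bid 8 gives 4 > 0. Violating.
Others bid (3, 26): truth gives -12; bid 3 gives -3 > -12. Violating.
Others bid (8, 26): truth gives -12; bid 3 gives -3 > -12. Violating.
Others bid (3, 12): truth gives 0; no alternative beats it.
Others bid (8, 3): truth gives 0; no alternative beats it.
(Checking all 16 profiles: 12 have a profitable deviation, 4 do not.)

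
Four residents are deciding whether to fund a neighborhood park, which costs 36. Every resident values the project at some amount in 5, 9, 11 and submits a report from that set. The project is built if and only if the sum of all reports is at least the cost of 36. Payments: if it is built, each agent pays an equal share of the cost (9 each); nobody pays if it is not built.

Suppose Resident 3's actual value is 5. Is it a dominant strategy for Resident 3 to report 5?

Yes

Check each profile of the others' reports and compare truth against every alternative report.
Others report (5, 11, 11): truth gives 0, best alternative gives -4.
Others report (9, 9, 9): truth gives 0, best alternative gives -4.
Others report (9, 9, 11): truth gives 0, best alternative gives -4.
Others report (9, 11, 9): truth gives 0, best alternative gives -4.
Others report (11, 5, 11): truth gives 0, best alternative gives -4.
Others report (11, 9, 9): truth gives 0, best alternative gives -4.
(Remaining 21 profiles checked similarly; truth is weakly best in each.)
In every case the truthful report is at least as good as any alternative, so it is a dominant strategy.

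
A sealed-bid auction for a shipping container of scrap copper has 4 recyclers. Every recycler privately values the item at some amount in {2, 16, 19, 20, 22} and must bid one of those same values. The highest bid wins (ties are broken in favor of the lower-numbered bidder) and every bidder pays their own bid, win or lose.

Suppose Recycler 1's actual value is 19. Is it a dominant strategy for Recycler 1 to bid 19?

Consider the case where Recycler 2 bids 2, Recycler 3 bids 2 and Recycler 4 bids 2.
Truthful bid 19: wins, pays 19, utility 19 - 19 = 0.
Bid 2 instead: wins, pays 2, utility 19 - 2 = 17.
Since 17 > 0, bidding 2 is strictly better here, so truthful bidding is not dominant.

No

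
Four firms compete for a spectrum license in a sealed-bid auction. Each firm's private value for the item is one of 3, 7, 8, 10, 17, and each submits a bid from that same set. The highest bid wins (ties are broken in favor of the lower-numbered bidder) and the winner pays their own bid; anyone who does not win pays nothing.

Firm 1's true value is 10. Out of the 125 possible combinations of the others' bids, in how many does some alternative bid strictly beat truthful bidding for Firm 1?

27

Others bid (3, 3, 3): truth gives 0; bid 3 gives 7 > 0. Violating.
Others bid (3, 3, 7): truth gives 0; bid 7 gives 3 > 0. Violating.
Others bid (3, 3, 8): truth gives 0; bid 8 gives 2 > 0. Violating.
Others bid (3, 7, 3): truth gives 0; bid 7 gives 3 > 0. Violating.
Others bid (3, 3, 10): truth gives 0; no alternative beats it.
Others bid (3, 3, 17): truth gives 0; no alternative beats it.
(Checking all 125 profiles: 27 have a profitable deviation, 98 do not.)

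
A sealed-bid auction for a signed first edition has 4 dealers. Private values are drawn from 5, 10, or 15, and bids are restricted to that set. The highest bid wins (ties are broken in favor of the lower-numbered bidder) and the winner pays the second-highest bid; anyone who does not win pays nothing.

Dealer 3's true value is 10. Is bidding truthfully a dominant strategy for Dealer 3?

Check each profile of the others' bids and compare truth against every alternative bid.
Others bid (5, 5, 5): truth gives 5, best alternative gives 5.
Others bid (5, 5, 10): truth gives 0, best alternative gives 0.
Others bid (5, 5, 15): truth gives 0, best alternative gives 0.
Others bid (5, 10, 5): truth gives 0, best alternative gives 0.
Others bid (5, 10, 10): truth gives 0, best alternative gives 0.
Others bid (5, 10, 15): truth gives 0, best alternative gives 0.
(Remaining 21 profiles checked similarly; truth is weakly best in each.)
In every case the truthful bid is at least as good as any alternative, so it is a dominant strategy.

Yes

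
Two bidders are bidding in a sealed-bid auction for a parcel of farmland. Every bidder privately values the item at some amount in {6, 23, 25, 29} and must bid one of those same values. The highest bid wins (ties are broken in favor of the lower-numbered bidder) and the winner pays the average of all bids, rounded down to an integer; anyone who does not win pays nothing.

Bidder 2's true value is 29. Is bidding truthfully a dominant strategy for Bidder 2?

No

Consider the case where Bidder 1 bids 6.
Truthful bid 29: wins, pays 17, utility 29 - 17 = 12.
Bid 23 instead: wins, pays 14, utility 29 - 14 = 15.
Since 15 > 12, bidding 23 is strictly better here, so truthful bidding is not dominant.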